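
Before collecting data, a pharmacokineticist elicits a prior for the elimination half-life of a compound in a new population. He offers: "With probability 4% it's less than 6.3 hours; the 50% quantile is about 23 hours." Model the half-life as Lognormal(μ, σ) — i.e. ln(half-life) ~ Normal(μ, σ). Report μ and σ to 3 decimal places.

If T ~ Lognormal(μ,σ) then ln T ~ Normal(μ,σ), so the p-quantile of ln T is μ + z_p·σ.
ln(6.3) = 1.841 and ln(23) = 3.135; z_{0.04} = -1.751, z_{0.5} = 0.
σ = (3.135 − 1.841)/(0 − (-1.751)) = 0.740.
μ = 1.841 − (-1.751)·0.740 = 3.135.

μ ≈ 3.135, σ ≈ 0.740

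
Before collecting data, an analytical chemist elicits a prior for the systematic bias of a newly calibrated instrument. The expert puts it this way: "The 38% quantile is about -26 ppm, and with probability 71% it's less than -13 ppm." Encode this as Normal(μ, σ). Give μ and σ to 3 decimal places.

μ = -21.376, σ = 15.136

For Normal(μ,σ), the p-quantile is μ + z_p·σ. Here z_{0.38} = -0.3055, z_{0.71} = 0.5534.
So -26 = μ − 0.3055σ and -13 = μ + 0.5534σ.
Subtracting: σ = (-13 − -26)/(0.5534 − (-0.3055)) = 15.136.
Then μ = -26 − (-0.3055)·15.136 = -21.376.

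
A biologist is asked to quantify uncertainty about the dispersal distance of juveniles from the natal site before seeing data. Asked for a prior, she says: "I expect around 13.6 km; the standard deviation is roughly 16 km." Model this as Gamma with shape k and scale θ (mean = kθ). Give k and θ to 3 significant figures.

k ≈ 0.722, θ ≈ 18.8

For Gamma(k, scale θ): mean = kθ, variance = kθ², so CV = 1/√k.
CV = SD/mean = 16/13.6 = 1.176, hence k = 1/CV² = 0.722.
Then θ = mean/k = 13.6/0.722 = 18.8.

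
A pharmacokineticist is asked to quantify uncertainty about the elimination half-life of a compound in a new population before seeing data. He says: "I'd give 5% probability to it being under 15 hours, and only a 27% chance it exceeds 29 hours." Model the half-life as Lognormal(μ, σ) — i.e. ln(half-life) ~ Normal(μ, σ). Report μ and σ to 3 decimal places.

μ ≈ 3.188, σ ≈ 0.292

If T ~ Lognormal(μ,σ) then ln T ~ Normal(μ,σ), so the p-quantile of ln T is μ + z_p·σ.
ln(15) = 2.708 and ln(29) = 3.367; z_{0.05} = -1.645, z_{0.73} = 0.6128.
σ = (3.367 − 2.708)/(0.6128 − (-1.645)) = 0.292.
μ = 2.708 − (-1.645)·0.292 = 3.188.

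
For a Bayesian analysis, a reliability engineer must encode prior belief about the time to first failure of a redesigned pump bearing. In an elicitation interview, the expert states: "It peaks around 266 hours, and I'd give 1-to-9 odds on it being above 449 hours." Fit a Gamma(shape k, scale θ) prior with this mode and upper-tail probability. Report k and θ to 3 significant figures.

k ≈ 7.9, θ ≈ 38.5

Gamma(k,θ) with k>1 has mode (k−1)θ, so θ = 266/(k−1).
Need P(X < 449) = 0.9 with θ tied to k this way. Start at k = 2, θ = 266: P(X<449) ≈ 0.503.
Too low — raise k to concentrate. Iterating converges to k ≈ 7.9.
Then θ = 266/(7.9−1) ≈ 38.5.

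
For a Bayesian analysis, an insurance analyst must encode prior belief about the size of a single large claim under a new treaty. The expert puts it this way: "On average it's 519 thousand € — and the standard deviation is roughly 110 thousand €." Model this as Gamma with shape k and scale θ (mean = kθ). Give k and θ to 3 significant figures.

For Gamma(k, scale θ): mean = kθ, variance = kθ², so CV = 1/√k.
CV = SD/mean = 110/519 = 0.2119, hence k = 1/CV² = 22.3.
Then θ = mean/k = 519/22.3 = 23.3.

k ≈ 22.3, θ ≈ 23.3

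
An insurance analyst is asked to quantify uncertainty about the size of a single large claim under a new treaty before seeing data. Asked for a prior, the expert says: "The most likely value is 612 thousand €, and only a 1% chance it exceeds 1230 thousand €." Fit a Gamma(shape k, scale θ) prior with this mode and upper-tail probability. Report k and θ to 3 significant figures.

Gamma(k,θ) with k>1 has mode (k−1)θ, so θ = 612/(k−1).
Need P(X < 1230) = 0.99 with θ tied to k this way. Start at k = 2, θ = 612: P(X<1230) ≈ 0.597.
Too low — raise k to concentrate. Iterating converges to k ≈ 11.1.
Then θ = 612/(11.1−1) ≈ 60.8.

k ≈ 11.1, θ ≈ 60.8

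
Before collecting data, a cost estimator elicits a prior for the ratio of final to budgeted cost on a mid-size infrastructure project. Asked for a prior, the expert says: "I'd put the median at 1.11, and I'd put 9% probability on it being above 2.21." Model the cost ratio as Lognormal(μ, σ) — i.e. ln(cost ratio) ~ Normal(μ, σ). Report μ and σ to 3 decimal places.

If T ~ Lognormal(μ,σ) then ln T ~ Normal(μ,σ), so the p-quantile of ln T is μ + z_p·σ.
ln(1.11) = 0.1044 and ln(2.21) = 0.793; z_{0.5} = 0, z_{0.91} = 1.341.
σ = (0.793 − 0.1044)/(1.341 − (0)) = 0.514.
μ = 0.1044 − (0)·0.514 = 0.104.

μ ≈ 0.104, σ ≈ 0.514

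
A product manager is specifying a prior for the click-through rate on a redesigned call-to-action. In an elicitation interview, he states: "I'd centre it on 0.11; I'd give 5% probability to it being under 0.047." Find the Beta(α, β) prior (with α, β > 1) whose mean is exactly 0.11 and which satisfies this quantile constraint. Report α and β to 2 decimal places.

α ≈ 5.33, β ≈ 43.13

With mean 0.11 fixed, write α = 0.11s, β = 0.89s where s = α+β.
Need P(θ < 0.047) = 0.05 under Beta(0.11s, 0.89s). Normal approximation: (q−m)/√(m(1−m)/s) ≈ z_{0.05} = -1.64, so s ≈ 0.11·0.89·(-1.64)²/(0.047−0.11)² = 66.7.
At s = 66.7: P(θ<0.047) ≈ 0.024. Adjusting to match 0.05 gives s ≈ 48.46.
So α = 0.11·48.46 ≈ 5.33, β = 0.89·48.46 ≈ 43.13.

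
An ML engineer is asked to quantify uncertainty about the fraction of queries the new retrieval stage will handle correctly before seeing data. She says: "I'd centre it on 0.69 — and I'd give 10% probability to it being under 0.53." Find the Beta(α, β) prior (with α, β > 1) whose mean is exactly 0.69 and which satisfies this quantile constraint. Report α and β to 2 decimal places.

With mean 0.69 fixed, write α = 0.69s, β = 0.31s where s = α+β.
Need P(θ < 0.53) = 0.1 under Beta(0.69s, 0.31s). Normal approximation: (q−m)/√(m(1−m)/s) ≈ z_{0.1} = -1.28, so s ≈ 0.69·0.31·(-1.28)²/(0.53−0.69)² = 13.7.
At s = 13.7: P(θ<0.53) ≈ 0.104. Adjusting to match 0.1 gives s ≈ 14.30.
So α = 0.69·14.30 ≈ 9.87, β = 0.31·14.30 ≈ 4.43.

α ≈ 9.87, β ≈ 4.43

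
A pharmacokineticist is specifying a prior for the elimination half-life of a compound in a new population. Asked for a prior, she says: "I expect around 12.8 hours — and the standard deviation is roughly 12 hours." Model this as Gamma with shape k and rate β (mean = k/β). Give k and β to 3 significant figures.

For Gamma(k, rate β): mean = k/β, variance = k/β², so CV = 1/√k.
CV = SD/mean = 12/12.8 = 0.9375, hence k = 1/CV² = 1.14.
Then β = k/mean = 1.14/12.8 = 0.0889.

k ≈ 1.14, β ≈ 0.0889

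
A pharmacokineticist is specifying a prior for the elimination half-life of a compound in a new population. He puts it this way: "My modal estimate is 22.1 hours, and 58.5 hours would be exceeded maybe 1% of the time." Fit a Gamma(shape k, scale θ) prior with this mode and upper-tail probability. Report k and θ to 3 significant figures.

Gamma(k,θ) with k>1 has mode (k−1)θ, so θ = 22.1/(k−1).
Need P(X < 58.5) = 0.99 with θ tied to k this way. Start at k = 2, θ = 22.1: P(X<58.5) ≈ 0.742.
Too low — raise k to concentrate. Iterating converges to k ≈ 5.89.
Then θ = 22.1/(5.89−1) ≈ 4.52.

k ≈ 5.89, θ ≈ 4.52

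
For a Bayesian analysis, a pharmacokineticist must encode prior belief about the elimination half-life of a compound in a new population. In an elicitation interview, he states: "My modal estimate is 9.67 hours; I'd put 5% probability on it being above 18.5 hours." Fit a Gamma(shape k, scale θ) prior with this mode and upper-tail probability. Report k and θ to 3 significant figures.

Gamma(k,θ) with k>1 has mode (k−1)θ, so θ = 9.67/(k−1).
Need P(X < 18.5) = 0.95 with θ tied to k this way. Start at k = 2, θ = 9.67: P(X<18.5) ≈ 0.570.
Too low — raise k to concentrate. Iterating converges to k ≈ 7.6.
Then θ = 9.67/(7.6−1) ≈ 1.46.

k ≈ 7.6, θ ≈ 1.46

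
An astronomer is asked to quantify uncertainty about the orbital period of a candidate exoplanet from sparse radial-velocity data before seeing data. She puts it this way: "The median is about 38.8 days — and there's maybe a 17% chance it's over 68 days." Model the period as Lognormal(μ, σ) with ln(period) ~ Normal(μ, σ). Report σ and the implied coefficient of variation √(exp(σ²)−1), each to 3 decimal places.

σ ≈ 0.588, CV ≈ 0.643

If T ~ Lognormal(μ,σ) then ln T ~ Normal(μ,σ), so the p-quantile of ln T is μ + z_p·σ.
ln(38.8) = 3.658 and ln(68) = 4.22; z_{0.5} = 0, z_{0.83} = 0.9542.
σ = (4.22 − 3.658)/(0.9542 − (0)) = 0.588.
μ = 3.658 − (0)·0.588 = 3.658.
CV = √(exp(σ²)−1) = √(exp(0.3458)−1) = 0.643.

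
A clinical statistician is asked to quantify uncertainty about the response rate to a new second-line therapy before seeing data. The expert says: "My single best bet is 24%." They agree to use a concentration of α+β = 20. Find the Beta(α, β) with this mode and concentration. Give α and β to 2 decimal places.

α = 5.32, β = 14.68

For α,β > 1 the Beta mode is (α−1)/(α+β−2). With α+β = 20, the mode is (α−1)/18.
Set (α−1)/18 = 0.24 → α = 1 + 0.24·18 = 5.32.
β = 20 − α = 14.68.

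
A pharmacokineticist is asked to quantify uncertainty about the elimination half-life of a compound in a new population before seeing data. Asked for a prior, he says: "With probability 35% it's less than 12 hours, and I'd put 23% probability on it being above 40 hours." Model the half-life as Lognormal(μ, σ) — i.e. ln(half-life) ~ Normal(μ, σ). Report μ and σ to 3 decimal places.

μ ≈ 2.898, σ ≈ 1.071

If T ~ Lognormal(μ,σ) then ln T ~ Normal(μ,σ), so the p-quantile of ln T is μ + z_p·σ.
ln(12) = 2.485 and ln(40) = 3.689; z_{0.35} = -0.3853, z_{0.77} = 0.7388.
σ = (3.689 − 2.485)/(0.7388 − (-0.3853)) = 1.071.
μ = 2.485 − (-0.3853)·1.071 = 2.898.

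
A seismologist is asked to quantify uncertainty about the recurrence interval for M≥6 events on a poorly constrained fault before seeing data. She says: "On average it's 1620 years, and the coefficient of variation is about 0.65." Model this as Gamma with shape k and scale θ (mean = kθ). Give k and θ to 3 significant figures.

For Gamma(k, scale θ): mean = kθ, variance = kθ², so CV = 1/√k.
CV = 0.65, hence k = 1/CV² = 2.37.
Then θ = mean/k = 1620/2.37 = 684.

k ≈ 2.37, θ ≈ 684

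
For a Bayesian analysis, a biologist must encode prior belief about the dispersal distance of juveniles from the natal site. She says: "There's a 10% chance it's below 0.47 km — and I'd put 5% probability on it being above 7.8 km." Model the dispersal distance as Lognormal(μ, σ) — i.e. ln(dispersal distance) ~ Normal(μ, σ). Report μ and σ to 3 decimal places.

If T ~ Lognormal(μ,σ) then ln T ~ Normal(μ,σ), so the p-quantile of ln T is μ + z_p·σ.
ln(0.47) = -0.755 and ln(7.8) = 2.054; z_{0.1} = -1.282, z_{0.95} = 1.645.
σ = (2.054 − -0.755)/(1.645 − (-1.282)) = 0.960.
μ = -0.755 − (-1.282)·0.960 = 0.475.

μ ≈ 0.475, σ ≈ 0.960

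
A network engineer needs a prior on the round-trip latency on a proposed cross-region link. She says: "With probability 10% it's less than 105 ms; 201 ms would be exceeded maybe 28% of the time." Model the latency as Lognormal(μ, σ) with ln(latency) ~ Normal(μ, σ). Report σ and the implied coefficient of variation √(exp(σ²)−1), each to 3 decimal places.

If T ~ Lognormal(μ,σ) then ln T ~ Normal(μ,σ), so the p-quantile of ln T is μ + z_p·σ.
ln(105) = 4.654 and ln(201) = 5.303; z_{0.1} = -1.282, z_{0.72} = 0.5828.
σ = (5.303 − 4.654)/(0.5828 − (-1.282)) = 0.348.
μ = 4.654 − (-1.282)·0.348 = 5.100.
CV = √(exp(σ²)−1) = √(exp(0.1213)−1) = 0.359.

σ ≈ 0.348, CV ≈ 0.359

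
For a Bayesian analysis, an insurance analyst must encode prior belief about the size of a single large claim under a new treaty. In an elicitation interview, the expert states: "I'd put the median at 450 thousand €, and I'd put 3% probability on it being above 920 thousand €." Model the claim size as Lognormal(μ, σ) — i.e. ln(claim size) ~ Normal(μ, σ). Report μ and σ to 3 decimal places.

If T ~ Lognormal(μ,σ) then ln T ~ Normal(μ,σ), so the p-quantile of ln T is μ + z_p·σ.
ln(450) = 6.109 and ln(920) = 6.824; z_{0.5} = 0, z_{0.97} = 1.881.
σ = (6.824 − 6.109)/(1.881 − (0)) = 0.380.
μ = 6.109 − (0)·0.380 = 6.109.

μ ≈ 6.109, σ ≈ 0.380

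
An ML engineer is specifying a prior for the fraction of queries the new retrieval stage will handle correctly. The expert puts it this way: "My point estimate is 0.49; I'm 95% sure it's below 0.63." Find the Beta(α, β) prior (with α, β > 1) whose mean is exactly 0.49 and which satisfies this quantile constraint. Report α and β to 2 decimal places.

α ≈ 16.56, β ≈ 17.23

With mean 0.49 fixed, write α = 0.49s, β = 0.51s where s = α+β.
Need P(θ < 0.63) = 0.95 under Beta(0.49s, 0.51s). Normal approximation: (q−m)/√(m(1−m)/s) ≈ z_{0.95} = 1.64, so s ≈ 0.49·0.51·(1.64)²/(0.63−0.49)² = 34.5.
At s = 34.5: P(θ<0.63) ≈ 0.952. Adjusting to match 0.95 gives s ≈ 33.79.
So α = 0.49·33.79 ≈ 16.56, β = 0.51·33.79 ≈ 17.23.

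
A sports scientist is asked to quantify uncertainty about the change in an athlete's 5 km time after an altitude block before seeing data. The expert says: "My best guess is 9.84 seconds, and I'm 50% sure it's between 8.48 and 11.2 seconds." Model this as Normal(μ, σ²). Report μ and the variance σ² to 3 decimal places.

μ = 9.840, σ² = 4.066

A symmetric 50% interval runs μ ± z·σ with z = 0.6745.
Half-width = 1.36, so σ = 1.36/0.6745 = 2.0163 and σ² = 4.066.
μ is the stated best guess, 9.840.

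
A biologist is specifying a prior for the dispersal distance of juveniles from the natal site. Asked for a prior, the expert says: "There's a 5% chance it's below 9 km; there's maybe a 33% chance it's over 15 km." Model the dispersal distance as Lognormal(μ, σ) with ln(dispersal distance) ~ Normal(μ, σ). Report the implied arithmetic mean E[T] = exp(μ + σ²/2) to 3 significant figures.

E[T] ≈ 13.9 km

If T ~ Lognormal(μ,σ) then ln T ~ Normal(μ,σ), so the p-quantile of ln T is μ + z_p·σ.
ln(9) = 2.197 and ln(15) = 2.708; z_{0.05} = -1.645, z_{0.67} = 0.4399.
σ = (2.708 − 2.197)/(0.4399 − (-1.645)) = 0.245.
μ = 2.197 − (-1.645)·0.245 = 2.600.
E[T] = exp(μ + σ²/2) = exp(2.600 + 0.0300) = 13.9 km.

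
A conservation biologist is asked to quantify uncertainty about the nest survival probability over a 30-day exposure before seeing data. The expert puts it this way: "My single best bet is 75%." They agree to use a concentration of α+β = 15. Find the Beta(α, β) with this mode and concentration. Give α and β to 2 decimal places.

For α,β > 1 the Beta mode is (α−1)/(α+β−2). With α+β = 15, the mode is (α−1)/13.
Set (α−1)/13 = 0.75 → α = 1 + 0.75·13 = 10.75.
β = 15 − α = 4.25.

α = 10.75, β = 4.25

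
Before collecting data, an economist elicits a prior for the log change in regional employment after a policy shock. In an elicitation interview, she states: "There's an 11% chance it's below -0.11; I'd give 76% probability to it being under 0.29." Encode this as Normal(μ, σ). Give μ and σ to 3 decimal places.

For Normal(μ,σ), the p-quantile is μ + z_p·σ. Here z_{0.11} = -1.227, z_{0.76} = 0.7063.
So -0.11 = μ − 1.227σ and 0.29 = μ + 0.7063σ.
Subtracting: σ = (0.29 − -0.11)/(0.7063 − (-1.227)) = 0.207.
Then μ = -0.11 − (-1.227)·0.207 = 0.144.

μ = 0.144, σ = 0.207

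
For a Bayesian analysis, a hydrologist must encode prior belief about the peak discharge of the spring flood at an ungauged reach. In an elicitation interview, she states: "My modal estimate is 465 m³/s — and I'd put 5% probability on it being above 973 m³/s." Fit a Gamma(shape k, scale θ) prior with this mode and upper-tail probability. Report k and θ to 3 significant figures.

Gamma(k,θ) with k>1 has mode (k−1)θ, so θ = 465/(k−1).
Need P(X < 973) = 0.95 with θ tied to k this way. Start at k = 2, θ = 465: P(X<973) ≈ 0.618.
Too low — raise k to concentrate. Iterating converges to k ≈ 6.07.
Then θ = 465/(6.07−1) ≈ 91.8.

k ≈ 6.07, θ ≈ 91.8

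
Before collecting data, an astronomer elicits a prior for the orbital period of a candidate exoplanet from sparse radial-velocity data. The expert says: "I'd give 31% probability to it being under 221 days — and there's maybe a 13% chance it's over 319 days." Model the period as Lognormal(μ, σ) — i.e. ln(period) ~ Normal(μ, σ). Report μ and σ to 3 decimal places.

μ ≈ 5.510, σ ≈ 0.226

If T ~ Lognormal(μ,σ) then ln T ~ Normal(μ,σ), so the p-quantile of ln T is μ + z_p·σ.
ln(221) = 5.398 and ln(319) = 5.765; z_{0.31} = -0.4959, z_{0.87} = 1.126.
σ = (5.765 − 5.398)/(1.126 − (-0.4959)) = 0.226.
μ = 5.398 − (-0.4959)·0.226 = 5.510.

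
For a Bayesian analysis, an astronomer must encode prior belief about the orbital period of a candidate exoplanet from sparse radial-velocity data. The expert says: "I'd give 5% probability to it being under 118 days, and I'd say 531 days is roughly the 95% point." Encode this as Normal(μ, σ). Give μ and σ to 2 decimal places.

The p-quantile of Normal(μ,σ) is μ + z_p·σ, with z_{0.05} = -1.645 and z_{0.95} = 1.645.
Eliminate σ: μ = (z₂·x₁ − z₁·x₂)/(z₂ − z₁) = (1.645·118 − (-1.645)·531)/3.29 = 324.50.
Then σ = (x₂ − x₁)/(z₂ − z₁) = (531 − 118)/3.29 = 125.54.

μ = 324.50, σ = 125.54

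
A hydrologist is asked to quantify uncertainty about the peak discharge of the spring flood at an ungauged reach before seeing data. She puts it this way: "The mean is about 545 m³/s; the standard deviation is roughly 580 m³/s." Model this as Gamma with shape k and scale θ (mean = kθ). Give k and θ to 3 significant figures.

For Gamma(k, scale θ): mean = kθ, variance = kθ², so CV = 1/√k.
CV = SD/mean = 580/545 = 1.064, hence k = 1/CV² = 0.883.
Then θ = mean/k = 545/0.883 = 617.

k ≈ 0.883, θ ≈ 617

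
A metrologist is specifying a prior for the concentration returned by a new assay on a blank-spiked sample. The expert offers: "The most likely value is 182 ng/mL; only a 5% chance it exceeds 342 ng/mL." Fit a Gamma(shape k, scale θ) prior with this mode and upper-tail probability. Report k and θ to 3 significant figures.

k ≈ 7.99, θ ≈ 26

Gamma(k,θ) with k>1 has mode (k−1)θ, so θ = 182/(k−1).
Need P(X < 342) = 0.95 with θ tied to k this way. Start at k = 2, θ = 182: P(X<342) ≈ 0.560.
Too low — raise k to concentrate. Iterating converges to k ≈ 7.99.
Then θ = 182/(7.99−1) ≈ 26.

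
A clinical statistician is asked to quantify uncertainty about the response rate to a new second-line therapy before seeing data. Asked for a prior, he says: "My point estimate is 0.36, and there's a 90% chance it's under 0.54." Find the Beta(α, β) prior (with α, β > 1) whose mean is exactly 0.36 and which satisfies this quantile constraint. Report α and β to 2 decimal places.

α ≈ 4.31, β ≈ 7.67

With mean 0.36 fixed, write α = 0.36s, β = 0.64s where s = α+β.
Need P(θ < 0.54) = 0.9 under Beta(0.36s, 0.64s). Normal approximation: (q−m)/√(m(1−m)/s) ≈ z_{0.9} = 1.28, so s ≈ 0.36·0.64·(1.28)²/(0.54−0.36)² = 11.7.
At s = 11.7: P(θ<0.54) ≈ 0.897. Adjusting to match 0.9 gives s ≈ 11.98.
So α = 0.36·11.98 ≈ 4.31, β = 0.64·11.98 ≈ 7.67.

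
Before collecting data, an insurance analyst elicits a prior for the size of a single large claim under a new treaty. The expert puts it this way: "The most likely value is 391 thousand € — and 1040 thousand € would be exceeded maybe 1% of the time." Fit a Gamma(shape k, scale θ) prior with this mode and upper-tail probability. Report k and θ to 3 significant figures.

Gamma(k,θ) with k>1 has mode (k−1)θ, so θ = 391/(k−1).
Need P(X < 1040) = 0.99 with θ tied to k this way. Start at k = 2, θ = 391: P(X<1040) ≈ 0.744.
Too low — raise k to concentrate. Iterating converges to k ≈ 5.84.
Then θ = 391/(5.84−1) ≈ 80.8.

k ≈ 5.84, θ ≈ 80.8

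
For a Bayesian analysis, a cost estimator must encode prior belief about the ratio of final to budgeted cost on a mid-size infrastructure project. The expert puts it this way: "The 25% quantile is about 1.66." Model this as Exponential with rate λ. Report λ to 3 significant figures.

λ ≈ 0.173

P(T < 1.66) = 1 − e^(−λ·1.66) = 0.25, so λ = −ln(1−0.25)/1.66 = −ln(0.75)/1.66 = 0.173.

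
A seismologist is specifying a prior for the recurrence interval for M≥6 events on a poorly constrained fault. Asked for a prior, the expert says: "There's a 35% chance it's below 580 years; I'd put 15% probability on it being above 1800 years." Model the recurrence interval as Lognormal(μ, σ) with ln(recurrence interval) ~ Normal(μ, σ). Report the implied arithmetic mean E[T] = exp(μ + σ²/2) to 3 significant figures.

E[T] ≈ 1080 years

If T ~ Lognormal(μ,σ) then ln T ~ Normal(μ,σ), so the p-quantile of ln T is μ + z_p·σ.
ln(580) = 6.363 and ln(1800) = 7.496; z_{0.35} = -0.3853, z_{0.85} = 1.036.
σ = (7.496 − 6.363)/(1.036 − (-0.3853)) = 0.797.
μ = 6.363 − (-0.3853)·0.797 = 6.670.
E[T] = exp(μ + σ²/2) = exp(6.670 + 0.3173) = 1080 years.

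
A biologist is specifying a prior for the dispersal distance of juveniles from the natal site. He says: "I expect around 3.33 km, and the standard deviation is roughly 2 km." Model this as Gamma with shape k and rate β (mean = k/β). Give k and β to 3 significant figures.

For Gamma(k, rate β): mean = k/β, variance = k/β², so CV = 1/√k.
CV = SD/mean = 2/3.33 = 0.6006, hence k = 1/CV² = 2.77.
Then β = k/mean = 2.77/3.33 = 0.833.

k ≈ 2.77, β ≈ 0.833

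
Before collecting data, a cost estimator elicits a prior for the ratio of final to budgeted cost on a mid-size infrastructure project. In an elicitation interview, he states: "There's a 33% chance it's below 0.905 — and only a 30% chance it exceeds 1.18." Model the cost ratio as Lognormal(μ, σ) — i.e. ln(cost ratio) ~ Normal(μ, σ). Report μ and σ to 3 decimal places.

If T ~ Lognormal(μ,σ) then ln T ~ Normal(μ,σ), so the p-quantile of ln T is μ + z_p·σ.
ln(0.905) = -0.09982 and ln(1.18) = 0.1655; z_{0.33} = -0.4399, z_{0.7} = 0.5244.
σ = (0.1655 − -0.09982)/(0.5244 − (-0.4399)) = 0.275.
μ = -0.09982 − (-0.4399)·0.275 = 0.021.

μ ≈ 0.021, σ ≈ 0.275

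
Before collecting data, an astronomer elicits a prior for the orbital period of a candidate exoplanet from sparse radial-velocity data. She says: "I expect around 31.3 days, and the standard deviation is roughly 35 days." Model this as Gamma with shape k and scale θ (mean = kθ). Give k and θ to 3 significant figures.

k ≈ 0.8, θ ≈ 39.1

For Gamma(k, scale θ): mean = kθ, variance = kθ², so CV = 1/√k.
CV = SD/mean = 35/31.3 = 1.118, hence k = 1/CV² = 0.8.
Then θ = mean/k = 31.3/0.8 = 39.1.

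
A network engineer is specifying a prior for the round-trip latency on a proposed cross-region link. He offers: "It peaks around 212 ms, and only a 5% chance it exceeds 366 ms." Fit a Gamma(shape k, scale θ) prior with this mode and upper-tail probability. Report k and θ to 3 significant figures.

Gamma(k,θ) with k>1 has mode (k−1)θ, so θ = 212/(k−1).
Need P(X < 366) = 0.95 with θ tied to k this way. Start at k = 2, θ = 212: P(X<366) ≈ 0.515.
Too low — raise k to concentrate. Iterating converges to k ≈ 10.4.
Then θ = 212/(10.4−1) ≈ 22.6.

k ≈ 10.4, θ ≈ 22.6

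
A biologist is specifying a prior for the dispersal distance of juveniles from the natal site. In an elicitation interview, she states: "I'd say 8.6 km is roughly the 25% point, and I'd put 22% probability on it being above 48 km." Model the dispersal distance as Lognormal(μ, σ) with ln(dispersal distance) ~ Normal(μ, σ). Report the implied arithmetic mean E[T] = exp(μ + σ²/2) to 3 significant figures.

E[T] ≈ 38.9 km

If T ~ Lognormal(μ,σ) then ln T ~ Normal(μ,σ), so the p-quantile of ln T is μ + z_p·σ.
ln(8.6) = 2.152 and ln(48) = 3.871; z_{0.25} = -0.6745, z_{0.78} = 0.7722.
σ = (3.871 − 2.152)/(0.7722 − (-0.6745)) = 1.189.
μ = 2.152 − (-0.6745)·1.189 = 2.953.
E[T] = exp(μ + σ²/2) = exp(2.953 + 0.7063) = 38.9 km.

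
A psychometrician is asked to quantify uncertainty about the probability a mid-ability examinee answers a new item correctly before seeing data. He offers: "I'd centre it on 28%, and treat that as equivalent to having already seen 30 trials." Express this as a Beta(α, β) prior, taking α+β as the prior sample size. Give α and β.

α = 8.4, β = 21.6

Under the effective-sample-size interpretation, Beta(α, β) has prior mean α/(α+β) and prior sample size α+β.
So α+β = 30 and α/(α+β) = 0.28, giving α = 0.28·30 = 8.4 and β = 30 − 8.4 = 21.6.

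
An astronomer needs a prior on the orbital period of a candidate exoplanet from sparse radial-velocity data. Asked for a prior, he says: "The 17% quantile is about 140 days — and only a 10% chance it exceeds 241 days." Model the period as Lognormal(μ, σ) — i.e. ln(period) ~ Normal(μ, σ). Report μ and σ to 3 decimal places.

If T ~ Lognormal(μ,σ) then ln T ~ Normal(μ,σ), so the p-quantile of ln T is μ + z_p·σ.
ln(140) = 4.942 and ln(241) = 5.485; z_{0.17} = -0.9542, z_{0.9} = 1.282.
σ = (5.485 − 4.942)/(1.282 − (-0.9542)) = 0.243.
μ = 4.942 − (-0.9542)·0.243 = 5.173.

μ ≈ 5.173, σ ≈ 0.243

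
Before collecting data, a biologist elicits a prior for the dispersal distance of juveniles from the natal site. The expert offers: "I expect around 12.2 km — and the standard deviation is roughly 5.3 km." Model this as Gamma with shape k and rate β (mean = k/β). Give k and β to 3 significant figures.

k ≈ 5.3, β ≈ 0.434

For Gamma(k, rate β): mean = k/β, variance = k/β², so CV = 1/√k.
CV = SD/mean = 5.3/12.2 = 0.4344, hence k = 1/CV² = 5.3.
Then β = k/mean = 5.3/12.2 = 0.434.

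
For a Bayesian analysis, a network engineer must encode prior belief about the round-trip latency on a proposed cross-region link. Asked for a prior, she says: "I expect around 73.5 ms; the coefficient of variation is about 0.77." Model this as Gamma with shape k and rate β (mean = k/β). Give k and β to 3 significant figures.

k ≈ 1.69, β ≈ 0.0229

For Gamma(k, rate β): mean = k/β, variance = k/β², so CV = 1/√k.
CV = 0.77, hence k = 1/CV² = 1.69.
Then β = k/mean = 1.69/73.5 = 0.0229.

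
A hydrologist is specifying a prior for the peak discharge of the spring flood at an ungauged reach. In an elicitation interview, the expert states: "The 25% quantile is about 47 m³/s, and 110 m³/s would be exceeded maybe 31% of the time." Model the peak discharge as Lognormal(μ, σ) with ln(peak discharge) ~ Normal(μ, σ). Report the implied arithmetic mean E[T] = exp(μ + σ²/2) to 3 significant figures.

E[T] ≈ 99.9 m³/s

If T ~ Lognormal(μ,σ) then ln T ~ Normal(μ,σ), so the p-quantile of ln T is μ + z_p·σ.
ln(47) = 3.85 and ln(110) = 4.7; z_{0.25} = -0.6745, z_{0.69} = 0.4959.
σ = (4.7 − 3.85)/(0.4959 − (-0.6745)) = 0.727.
μ = 3.85 − (-0.6745)·0.727 = 4.340.
E[T] = exp(μ + σ²/2) = exp(4.340 + 0.2640) = 99.9 m³/s.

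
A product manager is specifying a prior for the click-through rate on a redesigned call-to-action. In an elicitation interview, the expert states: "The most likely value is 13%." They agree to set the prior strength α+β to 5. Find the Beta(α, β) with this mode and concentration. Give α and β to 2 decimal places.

α = 1.39, β = 3.61

For α,β > 1 the Beta mode is (α−1)/(α+β−2). With α+β = 5, the mode is (α−1)/3.
Set (α−1)/3 = 0.13 → α = 1 + 0.13·3 = 1.39.
β = 5 − α = 3.61.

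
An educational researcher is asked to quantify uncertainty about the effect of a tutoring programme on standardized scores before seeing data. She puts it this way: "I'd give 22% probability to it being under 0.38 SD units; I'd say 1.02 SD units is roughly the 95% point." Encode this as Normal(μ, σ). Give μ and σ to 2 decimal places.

μ = 0.58, σ = 0.26

For Normal(μ,σ), the p-quantile is μ + z_p·σ. Here z_{0.22} = -0.7722, z_{0.95} = 1.645.
So 0.38 = μ − 0.7722σ and 1.02 = μ + 1.645σ.
Subtracting: σ = (1.02 − 0.38)/(1.645 − (-0.7722)) = 0.26.
Then μ = 0.38 − (-0.7722)·0.26 = 0.58.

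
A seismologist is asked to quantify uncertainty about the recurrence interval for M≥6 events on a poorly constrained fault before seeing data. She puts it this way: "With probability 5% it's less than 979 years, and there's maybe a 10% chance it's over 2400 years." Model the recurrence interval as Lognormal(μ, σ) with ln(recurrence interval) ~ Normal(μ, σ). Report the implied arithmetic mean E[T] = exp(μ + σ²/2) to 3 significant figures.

If T ~ Lognormal(μ,σ) then ln T ~ Normal(μ,σ), so the p-quantile of ln T is μ + z_p·σ.
ln(979) = 6.887 and ln(2400) = 7.783; z_{0.05} = -1.645, z_{0.9} = 1.282.
σ = (7.783 − 6.887)/(1.282 − (-1.645)) = 0.306.
μ = 6.887 − (-1.645)·0.306 = 7.391.
E[T] = exp(μ + σ²/2) = exp(7.391 + 0.0469) = 1700 years.

E[T] ≈ 1700 years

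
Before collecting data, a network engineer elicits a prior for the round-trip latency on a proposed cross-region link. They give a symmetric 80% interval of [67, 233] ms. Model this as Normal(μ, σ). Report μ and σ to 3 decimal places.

A symmetric 80% interval runs μ ± z·σ with z = 1.282.
Half-width = 83, so σ = 83/1.282 = 64.765.
μ is the interval midpoint, 150.000.

μ = 150.000, σ = 64.765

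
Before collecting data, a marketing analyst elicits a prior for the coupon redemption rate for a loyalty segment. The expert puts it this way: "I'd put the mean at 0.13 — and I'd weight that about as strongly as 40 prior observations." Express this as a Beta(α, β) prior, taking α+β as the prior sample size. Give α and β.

α = 5.2, β = 34.8

Under the effective-sample-size interpretation, Beta(α, β) has prior mean α/(α+β) and prior sample size α+β.
So α+β = 40 and α/(α+β) = 0.13, giving α = 0.13·40 = 5.2 and β = 40 − 5.2 = 34.8.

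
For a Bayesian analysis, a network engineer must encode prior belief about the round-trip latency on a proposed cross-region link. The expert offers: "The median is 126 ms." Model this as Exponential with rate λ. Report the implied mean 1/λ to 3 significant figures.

mean ≈ 182 ms

Exponential median = ln 2 / λ, so λ = ln 2 / 126.0 = 0.0055.
Mean = 1/λ = 182 ms.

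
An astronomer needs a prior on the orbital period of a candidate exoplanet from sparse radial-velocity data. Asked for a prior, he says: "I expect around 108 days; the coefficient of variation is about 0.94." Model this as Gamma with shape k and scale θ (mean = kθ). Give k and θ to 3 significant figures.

k ≈ 1.13, θ ≈ 95.4

For Gamma(k, scale θ): mean = kθ, variance = kθ², so CV = 1/√k.
CV = 0.94, hence k = 1/CV² = 1.13.
Then θ = mean/k = 108/1.13 = 95.4.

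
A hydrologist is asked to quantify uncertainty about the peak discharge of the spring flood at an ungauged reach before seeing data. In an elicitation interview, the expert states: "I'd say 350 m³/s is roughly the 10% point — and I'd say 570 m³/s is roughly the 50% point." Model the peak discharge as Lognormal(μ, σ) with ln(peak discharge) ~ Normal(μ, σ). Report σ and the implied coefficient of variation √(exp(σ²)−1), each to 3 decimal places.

σ ≈ 0.381, CV ≈ 0.395

If T ~ Lognormal(μ,σ) then ln T ~ Normal(μ,σ), so the p-quantile of ln T is μ + z_p·σ.
ln(350) = 5.858 and ln(570) = 6.346; z_{0.1} = -1.282, z_{0.5} = 0.
σ = (6.346 − 5.858)/(0 − (-1.282)) = 0.381.
μ = 5.858 − (-1.282)·0.381 = 6.346.
CV = √(exp(σ²)−1) = √(exp(0.1448)−1) = 0.395.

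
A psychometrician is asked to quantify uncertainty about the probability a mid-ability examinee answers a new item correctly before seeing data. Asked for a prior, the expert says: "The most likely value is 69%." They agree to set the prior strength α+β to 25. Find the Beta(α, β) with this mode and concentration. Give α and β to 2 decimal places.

For α,β > 1 the Beta mode is (α−1)/(α+β−2). With α+β = 25, the mode is (α−1)/23.
Set (α−1)/23 = 0.69 → α = 1 + 0.69·23 = 16.87.
β = 25 − α = 8.13.

α = 16.87, β = 8.13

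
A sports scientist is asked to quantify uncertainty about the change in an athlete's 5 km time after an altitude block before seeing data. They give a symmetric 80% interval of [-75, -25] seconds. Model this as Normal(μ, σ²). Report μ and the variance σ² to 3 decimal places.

A symmetric 80% interval runs μ ± z·σ with z = 1.282.
Half-width = 25, so σ = 25/1.282 = 19.5076 and σ² = 380.547.
μ is the interval midpoint, -50.000.

μ = -50.000, σ² = 380.547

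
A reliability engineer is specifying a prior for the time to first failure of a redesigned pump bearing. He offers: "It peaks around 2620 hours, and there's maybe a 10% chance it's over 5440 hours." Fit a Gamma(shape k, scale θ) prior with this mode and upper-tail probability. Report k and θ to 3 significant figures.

k ≈ 4.6, θ ≈ 728

Gamma(k,θ) with k>1 has mode (k−1)θ, so θ = 2620/(k−1).
Need P(X < 5440) = 0.9 with θ tied to k this way. Start at k = 2, θ = 2620: P(X<5440) ≈ 0.614.
Too low — raise k to concentrate. Iterating converges to k ≈ 4.6.
Then θ = 2620/(4.6−1) ≈ 728.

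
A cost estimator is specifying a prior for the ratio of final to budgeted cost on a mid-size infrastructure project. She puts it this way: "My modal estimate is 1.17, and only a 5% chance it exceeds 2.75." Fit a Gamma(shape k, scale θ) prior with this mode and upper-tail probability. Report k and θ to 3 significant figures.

Gamma(k,θ) with k>1 has mode (k−1)θ, so θ = 1.17/(k−1).
Need P(X < 2.75) = 0.95 with θ tied to k this way. Start at k = 2, θ = 1.17: P(X<2.75) ≈ 0.681.
Too low — raise k to concentrate. Iterating converges to k ≈ 4.74.
Then θ = 1.17/(4.74−1) ≈ 0.313.

k ≈ 4.74, θ ≈ 0.313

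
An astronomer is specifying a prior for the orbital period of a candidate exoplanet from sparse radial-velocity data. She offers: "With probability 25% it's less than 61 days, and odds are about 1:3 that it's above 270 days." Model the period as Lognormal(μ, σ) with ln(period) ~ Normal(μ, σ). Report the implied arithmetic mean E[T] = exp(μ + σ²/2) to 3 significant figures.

If T ~ Lognormal(μ,σ) then ln T ~ Normal(μ,σ), so the p-quantile of ln T is μ + z_p·σ.
ln(61) = 4.111 and ln(270) = 5.598; z_{0.25} = -0.6745, z_{0.75} = 0.6745.
σ = (5.598 − 4.111)/(0.6745 − (-0.6745)) = 1.103.
μ = 4.111 − (-0.6745)·1.103 = 4.855.
E[T] = exp(μ + σ²/2) = exp(4.855 + 0.6080) = 236 days.

E[T] ≈ 236 days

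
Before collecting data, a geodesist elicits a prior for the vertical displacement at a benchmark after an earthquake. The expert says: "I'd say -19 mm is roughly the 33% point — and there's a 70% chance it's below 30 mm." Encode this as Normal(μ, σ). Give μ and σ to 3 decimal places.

μ = 3.353, σ = 50.813

The p-quantile of Normal(μ,σ) is μ + z_p·σ, with z_{0.33} = -0.4399 and z_{0.7} = 0.5244.
Eliminate σ: μ = (z₂·x₁ − z₁·x₂)/(z₂ − z₁) = (0.5244·-19 − (-0.4399)·30)/0.9643 = 3.353.
Then σ = (x₂ − x₁)/(z₂ − z₁) = (30 − -19)/0.9643 = 50.813.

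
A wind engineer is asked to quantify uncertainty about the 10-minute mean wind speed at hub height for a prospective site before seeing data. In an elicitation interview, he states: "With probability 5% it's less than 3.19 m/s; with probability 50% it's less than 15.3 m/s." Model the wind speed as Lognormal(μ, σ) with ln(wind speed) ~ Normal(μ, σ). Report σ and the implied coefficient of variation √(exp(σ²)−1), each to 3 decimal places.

σ ≈ 0.953, CV ≈ 1.217

If T ~ Lognormal(μ,σ) then ln T ~ Normal(μ,σ), so the p-quantile of ln T is μ + z_p·σ.
ln(3.19) = 1.16 and ln(15.3) = 2.728; z_{0.05} = -1.645, z_{0.5} = 0.
σ = (2.728 − 1.16)/(0 − (-1.645)) = 0.953.
μ = 1.16 − (-1.645)·0.953 = 2.728.
CV = √(exp(σ²)−1) = √(exp(0.9085)−1) = 1.217.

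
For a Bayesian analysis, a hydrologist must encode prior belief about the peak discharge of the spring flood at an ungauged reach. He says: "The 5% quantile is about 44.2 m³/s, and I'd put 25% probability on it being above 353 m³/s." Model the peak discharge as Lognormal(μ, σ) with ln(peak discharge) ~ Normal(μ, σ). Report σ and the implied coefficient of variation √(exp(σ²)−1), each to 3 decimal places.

σ ≈ 0.896, CV ≈ 1.110

If T ~ Lognormal(μ,σ) then ln T ~ Normal(μ,σ), so the p-quantile of ln T is μ + z_p·σ.
ln(44.2) = 3.789 and ln(353) = 5.866; z_{0.05} = -1.645, z_{0.75} = 0.6745.
σ = (5.866 − 3.789)/(0.6745 − (-1.645)) = 0.896.
μ = 3.789 − (-1.645)·0.896 = 5.262.
CV = √(exp(σ²)−1) = √(exp(0.8025)−1) = 1.110.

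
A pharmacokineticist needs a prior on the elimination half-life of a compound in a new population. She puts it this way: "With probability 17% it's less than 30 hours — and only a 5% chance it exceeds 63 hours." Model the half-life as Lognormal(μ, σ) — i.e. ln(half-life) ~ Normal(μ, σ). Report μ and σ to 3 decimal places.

μ ≈ 3.674, σ ≈ 0.285

If T ~ Lognormal(μ,σ) then ln T ~ Normal(μ,σ), so the p-quantile of ln T is μ + z_p·σ.
ln(30) = 3.401 and ln(63) = 4.143; z_{0.17} = -0.9542, z_{0.95} = 1.645.
σ = (4.143 − 3.401)/(1.645 − (-0.9542)) = 0.285.
μ = 3.401 − (-0.9542)·0.285 = 3.674.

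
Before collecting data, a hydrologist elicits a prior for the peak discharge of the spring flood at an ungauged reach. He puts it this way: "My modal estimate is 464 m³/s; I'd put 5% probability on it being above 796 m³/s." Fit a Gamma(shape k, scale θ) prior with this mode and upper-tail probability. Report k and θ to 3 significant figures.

k ≈ 10.6, θ ≈ 48.4

Gamma(k,θ) with k>1 has mode (k−1)θ, so θ = 464/(k−1).
Need P(X < 796) = 0.95 with θ tied to k this way. Start at k = 2, θ = 464: P(X<796) ≈ 0.512.
Too low — raise k to concentrate. Iterating converges to k ≈ 10.6.
Then θ = 464/(10.6−1) ≈ 48.4.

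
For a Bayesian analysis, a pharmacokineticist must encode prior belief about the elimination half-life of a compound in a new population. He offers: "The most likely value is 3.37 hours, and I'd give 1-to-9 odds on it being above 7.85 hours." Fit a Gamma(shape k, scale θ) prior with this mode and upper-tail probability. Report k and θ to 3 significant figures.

k ≈ 3.69, θ ≈ 1.25

Gamma(k,θ) with k>1 has mode (k−1)θ, so θ = 3.37/(k−1).
Need P(X < 7.85) = 0.9 with θ tied to k this way. Start at k = 2, θ = 3.37: P(X<7.85) ≈ 0.676.
Too low — raise k to concentrate. Iterating converges to k ≈ 3.69.
Then θ = 3.37/(3.69−1) ≈ 1.25.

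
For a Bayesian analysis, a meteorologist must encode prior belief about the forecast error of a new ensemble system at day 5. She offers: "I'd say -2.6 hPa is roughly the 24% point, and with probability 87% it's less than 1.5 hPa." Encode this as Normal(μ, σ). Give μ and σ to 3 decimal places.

μ = -1.020, σ = 2.237

The p-quantile of Normal(μ,σ) is μ + z_p·σ, with z_{0.24} = -0.7063 and z_{0.87} = 1.126.
Eliminate σ: μ = (z₂·x₁ − z₁·x₂)/(z₂ − z₁) = (1.126·-2.6 − (-0.7063)·1.5)/1.833 = -1.020.
Then σ = (x₂ − x₁)/(z₂ − z₁) = (1.5 − -2.6)/1.833 = 2.237.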